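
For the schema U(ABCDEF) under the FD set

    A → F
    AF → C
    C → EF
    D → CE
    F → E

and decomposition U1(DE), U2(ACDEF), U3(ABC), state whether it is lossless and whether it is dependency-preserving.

lossy but dependency-preserving

Lossless test (chase): Rows 2 and 3 agree on A; apply A→F and equate their F entries. Rows 2 and 3 agree on C; apply C→EF and equate their EF entries. Rows 1 and 2 agree on D; apply D→CE and equate their CE entries. Rows 1 and 2 agree on C; apply C→EF and equate their EF entries. No row becomes fully distinguished — the join is lossy.
Dependency preservation: every FD's attributes lie within a single fragment, so each can be enforced locally — preserved.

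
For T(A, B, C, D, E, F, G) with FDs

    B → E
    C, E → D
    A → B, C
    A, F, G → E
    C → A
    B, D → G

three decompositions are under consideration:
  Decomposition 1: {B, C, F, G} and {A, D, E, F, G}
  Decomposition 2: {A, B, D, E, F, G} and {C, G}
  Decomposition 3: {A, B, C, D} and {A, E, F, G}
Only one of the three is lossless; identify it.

Decomposition 1: common = {F, G}, closure = {F, G} → lossy.
Decomposition 2: common = {G}, closure = {G} → lossy.
Decomposition 3: common = {A}, closure = {A, B, C, D, E, G} → lossless.

Decomposition 3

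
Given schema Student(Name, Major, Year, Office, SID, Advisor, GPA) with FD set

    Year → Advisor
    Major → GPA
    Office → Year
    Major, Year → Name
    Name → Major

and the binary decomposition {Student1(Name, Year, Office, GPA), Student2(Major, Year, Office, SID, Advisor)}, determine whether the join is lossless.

No

Common attributes: Student1 ∩ Student2 = {Year, Office}.
Closure of {Year, Office}: Year → Advisor applies, adding Advisor. So (Year, Office)⁺ = {Year, Office, Advisor}.
The closure contains neither all of Student1 = {Name, Year, Office, GPA} nor all of Student2 = {Major, Year, Office, SID, Advisor}, so the common attributes are not a superkey of either fragment. The join is lossy.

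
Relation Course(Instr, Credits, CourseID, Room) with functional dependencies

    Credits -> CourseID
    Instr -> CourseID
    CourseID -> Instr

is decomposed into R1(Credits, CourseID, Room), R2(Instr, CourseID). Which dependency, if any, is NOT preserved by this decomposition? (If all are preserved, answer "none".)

Credits → CourseID lies within R1.
Instr → CourseID lies within R2.
CourseID → Instr lies within R2.
Every dependency is enforceable on the fragments, so the decomposition is dependency-preserving.

none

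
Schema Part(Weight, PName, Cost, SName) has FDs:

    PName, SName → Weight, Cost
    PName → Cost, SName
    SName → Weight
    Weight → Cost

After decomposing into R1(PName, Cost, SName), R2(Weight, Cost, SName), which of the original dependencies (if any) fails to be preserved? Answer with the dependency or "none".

PName, SName → Weight, Cost: restricted closure across fragments reaches Weight, Cost.
PName → Cost, SName lies within R1.
SName → Weight lies within R2.
Weight → Cost lies within R2.
Every dependency is enforceable on the fragments, so the decomposition is dependency-preserving.

none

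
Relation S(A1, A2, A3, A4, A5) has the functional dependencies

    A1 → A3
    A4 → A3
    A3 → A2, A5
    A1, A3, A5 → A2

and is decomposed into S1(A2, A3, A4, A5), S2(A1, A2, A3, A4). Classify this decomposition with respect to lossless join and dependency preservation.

lossless and dependency-preserving

Lossless test: (A2, A3, A4)⁺ = {A2, A3, A4, A5}, which contains all of one fragment — lossless.
Dependency preservation: A1, A3, A5 → A2 is not contained in any single fragment, but the restricted closure of its left-hand side across the fragments still reaches the right-hand side; the remaining FDs each lie inside some fragment. All dependencies are preserved.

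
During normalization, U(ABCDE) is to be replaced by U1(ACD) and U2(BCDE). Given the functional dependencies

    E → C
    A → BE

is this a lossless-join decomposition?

Common attributes: U1 ∩ U2 = {CD}.
No dependency enlarges {CD}, so (CD)⁺ = {CD}.
The closure contains neither all of U1 = {ACD} nor all of U2 = {BCDE}, so the common attributes are not a superkey of either fragment. The join is lossy.

No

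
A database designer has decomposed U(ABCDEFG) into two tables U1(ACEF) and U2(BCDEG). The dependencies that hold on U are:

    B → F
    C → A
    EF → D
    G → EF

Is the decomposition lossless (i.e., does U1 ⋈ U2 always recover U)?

Common attributes: U1 ∩ U2 = {CE}.
Closure of {CE}: C → A applies, adding A. So (CE)⁺ = {ACE}.
The closure contains neither all of U1 = {ACEF} nor all of U2 = {BCDEG}, so the common attributes are not a superkey of either fragment. The join is lossy.

No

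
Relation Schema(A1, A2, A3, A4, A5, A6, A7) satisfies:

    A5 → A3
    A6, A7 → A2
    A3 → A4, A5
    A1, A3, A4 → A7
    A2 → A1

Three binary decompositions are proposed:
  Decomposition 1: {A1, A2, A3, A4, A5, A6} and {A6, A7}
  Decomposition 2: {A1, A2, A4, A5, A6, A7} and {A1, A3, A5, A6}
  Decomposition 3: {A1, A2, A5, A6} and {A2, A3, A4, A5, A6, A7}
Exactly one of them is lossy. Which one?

Decomposition 1

Decomposition 1: common = {A6}, closure = {A6} → lossy.
Decomposition 2: common = {A1, A5, A6}, closure = {A1, A2, A3, A4, A5, A6, A7} → lossless.
Decomposition 3: common = {A2, A5, A6}, closure = {A1, A2, A3, A4, A5, A6, A7} → lossless.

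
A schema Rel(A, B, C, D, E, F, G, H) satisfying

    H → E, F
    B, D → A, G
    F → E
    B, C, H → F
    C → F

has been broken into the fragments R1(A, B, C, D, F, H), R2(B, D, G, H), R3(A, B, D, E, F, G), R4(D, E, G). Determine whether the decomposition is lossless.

Yes

Chase test. Columns are A, B, C, D, E, F, G, H; row i has aⱼ where attribute j ∈ Ri, else bᵢⱼ.
Initial tableau (one row per fragment):
  row 1: a1 a2 a3 a4 b15 a6 b17 a8
  row 2: b21 a2 b23 a4 b25 b26 a7 a8
  row 3: a1 a2 b33 a4 a5 a6 a7 b38
  row 4: b41 b42 b43 a4 a5 b46 a7 b48
Rows 1 and 2 agree on H; apply H→E, F and equate their E, F entries.
Rows 1 and 2 agree on B, D; apply B, D→A, G and equate their A, G entries.
Rows 1 and 3 agree on F; apply F→E and equate their E entries.
Row 1 is now all distinguished symbols — the join is lossless.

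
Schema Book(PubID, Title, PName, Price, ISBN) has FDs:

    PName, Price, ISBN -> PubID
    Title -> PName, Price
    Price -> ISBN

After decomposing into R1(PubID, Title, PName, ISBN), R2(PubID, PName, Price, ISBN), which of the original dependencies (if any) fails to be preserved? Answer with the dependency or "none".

Title -> PName, Price

Check Title → PName, Price: no single fragment contains all of {Title, PName, Price}, and the restricted closure of {Title} across the fragments never reaches {PName, Price}.
PName, Price, ISBN → PubID is preserved.
Price → ISBN is preserved.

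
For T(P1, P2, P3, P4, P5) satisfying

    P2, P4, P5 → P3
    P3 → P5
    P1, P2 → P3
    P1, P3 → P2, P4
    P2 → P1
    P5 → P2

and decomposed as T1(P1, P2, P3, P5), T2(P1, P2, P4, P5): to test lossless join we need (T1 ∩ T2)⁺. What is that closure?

T1 ∩ T2 = {P1, P2, P5}.
P1, P2 → P3 applies, adding P3
P1, P3 → P2, P4 applies, adding P4
Closure: {P1, P2, P3, P4, P5}.

P1, P2, P3, P4, P5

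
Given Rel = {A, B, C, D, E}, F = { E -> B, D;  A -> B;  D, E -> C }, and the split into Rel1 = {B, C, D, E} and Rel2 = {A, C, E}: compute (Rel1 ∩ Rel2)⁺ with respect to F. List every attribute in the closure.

Rel1 ∩ Rel2 = {C, E}.
E → B, D applies, adding B, D
Closure: {B, C, D, E}.

B, C, D, E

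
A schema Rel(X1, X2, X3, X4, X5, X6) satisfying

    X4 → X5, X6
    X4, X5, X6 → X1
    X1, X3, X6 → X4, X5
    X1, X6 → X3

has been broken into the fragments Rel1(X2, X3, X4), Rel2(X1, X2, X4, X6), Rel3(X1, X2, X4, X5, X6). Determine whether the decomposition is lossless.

Chase test. Columns are X1, X2, X3, X4, X5, X6; row i has aⱼ where attribute j ∈ Reli, else bᵢⱼ.
Initial tableau (one row per fragment):
  row 1: b11 a2 a3 a4 b15 b16
  row 2: a1 a2 b23 a4 b25 a6
  row 3: a1 a2 b33 a4 a5 a6
Rows 1 and 2 agree on X4; apply X4→X5, X6 and equate their X5, X6 entries.
Rows 1 and 3 agree on X4; apply X4→X5, X6 and equate their X5, X6 entries.
Rows 1 and 2 agree on X4, X5, X6; apply X4, X5, X6→X1 and equate their X1 entries.
Rows 1 and 2 agree on X1, X6; apply X1, X6→X3 and equate their X3 entries.
Rows 1 and 3 agree on X1, X6; apply X1, X6→X3 and equate their X3 entries.
Row 1 is now all distinguished symbols — the join is lossless.

Yes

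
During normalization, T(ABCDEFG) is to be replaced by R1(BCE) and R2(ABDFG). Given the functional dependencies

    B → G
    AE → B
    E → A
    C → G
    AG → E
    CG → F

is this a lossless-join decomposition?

Common attributes: R1 ∩ R2 = {B}.
Closure of {B}: B → G applies, adding G. So (B)⁺ = {BG}.
The closure contains neither all of R1 = {BCE} nor all of R2 = {ABDFG}, so the common attributes are not a superkey of either fragment. The join is lossy.

No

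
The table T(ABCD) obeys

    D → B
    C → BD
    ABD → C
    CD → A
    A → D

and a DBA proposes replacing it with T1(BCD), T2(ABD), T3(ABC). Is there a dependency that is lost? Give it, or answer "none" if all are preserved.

none

D → B lies within T1.
C → BD lies within T1.
ABD → C: restricted closure across fragments reaches C.
CD → A: restricted closure across fragments reaches A.
A → D lies within T2.
Every dependency is enforceable on the fragments, so the decomposition is dependency-preserving.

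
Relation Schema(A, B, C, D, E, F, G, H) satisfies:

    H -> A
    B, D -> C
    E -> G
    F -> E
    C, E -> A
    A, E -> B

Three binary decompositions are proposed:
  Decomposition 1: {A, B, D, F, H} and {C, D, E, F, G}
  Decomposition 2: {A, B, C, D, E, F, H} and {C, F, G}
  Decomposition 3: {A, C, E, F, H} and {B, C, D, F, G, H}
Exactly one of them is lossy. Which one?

Decomposition 1

Decomposition 1: common = {D, F}, closure = {D, E, F, G} → lossy.
Decomposition 2: common = {C, F}, closure = {A, B, C, E, F, G} → lossless.
Decomposition 3: common = {C, F, H}, closure = {A, B, C, E, F, G, H} → lossless.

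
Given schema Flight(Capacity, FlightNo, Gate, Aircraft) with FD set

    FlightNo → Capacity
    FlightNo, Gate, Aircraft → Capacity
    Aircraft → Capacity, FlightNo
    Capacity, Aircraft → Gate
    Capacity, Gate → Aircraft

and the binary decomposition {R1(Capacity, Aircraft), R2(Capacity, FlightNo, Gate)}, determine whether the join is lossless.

No

Common attributes: R1 ∩ R2 = {Capacity}.
No dependency enlarges {Capacity}, so (Capacity)⁺ = {Capacity}.
The closure contains neither all of R1 = {Capacity, Aircraft} nor all of R2 = {Capacity, FlightNo, Gate}, so the common attributes are not a superkey of either fragment. The join is lossy.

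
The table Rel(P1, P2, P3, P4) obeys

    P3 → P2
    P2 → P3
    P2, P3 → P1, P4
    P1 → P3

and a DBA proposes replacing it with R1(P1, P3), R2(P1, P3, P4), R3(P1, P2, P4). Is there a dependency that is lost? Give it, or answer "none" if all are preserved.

none

P3 → P2: restricted closure across fragments reaches P2.
P2 → P3: restricted closure across fragments reaches P3.
P2, P3 → P1, P4: restricted closure across fragments reaches P1, P4.
P1 → P3 lies within R1.
Every dependency is enforceable on the fragments, so the decomposition is dependency-preserving.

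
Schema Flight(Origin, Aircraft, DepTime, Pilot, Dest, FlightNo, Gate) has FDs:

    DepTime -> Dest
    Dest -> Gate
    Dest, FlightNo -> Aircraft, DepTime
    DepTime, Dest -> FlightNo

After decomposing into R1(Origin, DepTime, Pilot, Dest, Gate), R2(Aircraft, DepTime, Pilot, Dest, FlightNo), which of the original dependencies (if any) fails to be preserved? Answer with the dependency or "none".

DepTime → Dest lies within R1.
Dest → Gate lies within R1.
Dest, FlightNo → Aircraft, DepTime lies within R2.
DepTime, Dest → FlightNo lies within R2.
Every dependency is enforceable on the fragments, so the decomposition is dependency-preserving.

none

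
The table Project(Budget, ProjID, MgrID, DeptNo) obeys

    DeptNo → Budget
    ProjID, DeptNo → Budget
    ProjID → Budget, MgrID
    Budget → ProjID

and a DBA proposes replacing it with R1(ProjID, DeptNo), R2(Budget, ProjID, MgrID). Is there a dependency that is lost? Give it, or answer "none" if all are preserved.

DeptNo → Budget: restricted closure across fragments reaches Budget.
ProjID, DeptNo → Budget: restricted closure across fragments reaches Budget.
ProjID → Budget, MgrID lies within R2.
Budget → ProjID lies within R2.
Every dependency is enforceable on the fragments, so the decomposition is dependency-preserving.

none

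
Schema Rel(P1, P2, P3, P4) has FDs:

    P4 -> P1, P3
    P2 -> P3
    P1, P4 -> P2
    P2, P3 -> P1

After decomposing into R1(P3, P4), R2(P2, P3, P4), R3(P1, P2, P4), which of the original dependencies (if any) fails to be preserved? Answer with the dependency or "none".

P4 → P1, P3: restricted closure across fragments reaches P1, P3.
P2 → P3 lies within R2.
P1, P4 → P2 lies within R3.
P2, P3 → P1: restricted closure across fragments reaches P1.
Every dependency is enforceable on the fragments, so the decomposition is dependency-preserving.

none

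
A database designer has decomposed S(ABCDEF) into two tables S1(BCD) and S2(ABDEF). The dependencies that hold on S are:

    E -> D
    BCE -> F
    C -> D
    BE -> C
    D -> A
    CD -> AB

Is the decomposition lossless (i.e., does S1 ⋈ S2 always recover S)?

No

Common attributes: S1 ∩ S2 = {BD}.
Closure of {BD}: D → A applies, adding A. So (BD)⁺ = {ABD}.
The closure contains neither all of S1 = {BCD} nor all of S2 = {ABDEF}, so the common attributes are not a superkey of either fragment. The join is lossy.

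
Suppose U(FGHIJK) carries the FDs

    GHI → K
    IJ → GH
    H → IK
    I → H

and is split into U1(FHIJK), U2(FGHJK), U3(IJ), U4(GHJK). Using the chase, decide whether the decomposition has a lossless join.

Yes

Chase test. Columns are FGHIJK; row i has aⱼ where attribute j ∈ Ui, else bᵢⱼ.
Initial tableau (one row per fragment):
  row 1: a1 b12 a3 a4 a5 a6
  row 2: a1 a2 a3 b24 a5 a6
  row 3: b31 b32 b33 a4 a5 b36
  row 4: b41 a2 a3 b44 a5 a6
Rows 1 and 3 agree on IJ; apply IJ→GH and equate their GH entries.
Rows 1 and 2 agree on H; apply H→IK and equate their IK entries.
Rows 1 and 3 agree on H; apply H→IK and equate their IK entries.
Rows 1 and 4 agree on H; apply H→IK and equate their IK entries.
Rows 1 and 2 agree on IJ; apply IJ→GH and equate their GH entries.
Row 1 is now all distinguished symbols — the join is lossless.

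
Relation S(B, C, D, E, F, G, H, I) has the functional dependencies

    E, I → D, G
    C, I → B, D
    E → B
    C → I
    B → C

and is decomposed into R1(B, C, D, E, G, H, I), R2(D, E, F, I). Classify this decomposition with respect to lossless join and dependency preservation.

lossy but dependency-preserving

Lossless test: (D, E, I)⁺ = {B, C, D, E, G, I}, which is a superkey of neither fragment — lossy.
Dependency preservation: every FD's attributes lie within a single fragment, so each can be enforced locally — preserved.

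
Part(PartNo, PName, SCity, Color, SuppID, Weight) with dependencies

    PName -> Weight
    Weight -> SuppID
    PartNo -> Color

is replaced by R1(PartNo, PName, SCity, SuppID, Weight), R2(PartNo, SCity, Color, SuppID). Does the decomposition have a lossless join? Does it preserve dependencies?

lossless and dependency-preserving

Lossless test: (PartNo, SCity, SuppID)⁺ = {PartNo, SCity, Color, SuppID}, which contains all of one fragment — lossless.
Dependency preservation: every FD's attributes lie within a single fragment, so each can be enforced locally — preserved.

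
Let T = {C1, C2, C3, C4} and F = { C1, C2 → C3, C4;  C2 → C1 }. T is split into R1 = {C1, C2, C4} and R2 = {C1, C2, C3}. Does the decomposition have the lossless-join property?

Yes

Common attributes: R1 ∩ R2 = {C1, C2}.
Closure of {C1, C2}: C1, C2 → C3, C4 applies, adding C3, C4. So (C1, C2)⁺ = {C1, C2, C3, C4}.
This closure contains every attribute of R1, so R1 ∩ R2 → R1. The join is lossless.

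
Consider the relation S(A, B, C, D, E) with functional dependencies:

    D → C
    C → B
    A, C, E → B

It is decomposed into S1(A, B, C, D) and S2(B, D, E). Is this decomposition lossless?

No

Common attributes: S1 ∩ S2 = {B, D}.
Closure of {B, D}: D → C applies, adding C. So (B, D)⁺ = {B, C, D}.
The closure contains neither all of S1 = {A, B, C, D} nor all of S2 = {B, D, E}, so the common attributes are not a superkey of either fragment. The join is lossy.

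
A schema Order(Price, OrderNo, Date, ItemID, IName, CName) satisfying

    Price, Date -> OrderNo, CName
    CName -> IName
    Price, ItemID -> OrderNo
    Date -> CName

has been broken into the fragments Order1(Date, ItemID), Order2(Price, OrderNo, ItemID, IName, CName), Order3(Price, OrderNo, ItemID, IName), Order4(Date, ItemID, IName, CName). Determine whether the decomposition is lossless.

Chase test. Columns are Price, OrderNo, Date, ItemID, IName, CName; row i has aⱼ where attribute j ∈ Orderi, else bᵢⱼ.
Initial tableau (one row per fragment):
  row 1: b11 b12 a3 a4 b15 b16
  row 2: a1 a2 b23 a4 a5 a6
  row 3: a1 a2 b33 a4 a5 b36
  row 4: b41 b42 a3 a4 a5 a6
Rows 1 and 4 agree on Date; apply Date→CName and equate their CName entries.
Rows 1 and 2 agree on CName; apply CName→IName and equate their IName entries.
No row becomes fully distinguished — the join is lossy.

No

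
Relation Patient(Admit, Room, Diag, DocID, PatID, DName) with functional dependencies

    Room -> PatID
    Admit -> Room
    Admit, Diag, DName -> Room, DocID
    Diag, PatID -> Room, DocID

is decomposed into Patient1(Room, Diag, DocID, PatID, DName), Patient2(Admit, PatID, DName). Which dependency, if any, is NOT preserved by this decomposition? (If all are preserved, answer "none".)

Admit -> Room

Check Admit → Room: no single fragment contains all of {Admit, Room}, and the restricted closure of {Admit} across the fragments never reaches {Room}.
Room → PatID is preserved.
Admit, Diag, DName → Room, DocID is preserved.
Diag, PatID → Room, DocID is preserved.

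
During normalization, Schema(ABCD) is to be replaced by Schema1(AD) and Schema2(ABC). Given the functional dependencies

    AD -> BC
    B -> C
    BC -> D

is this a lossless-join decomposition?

Common attributes: Schema1 ∩ Schema2 = {A}.
No dependency enlarges {A}, so (A)⁺ = {A}.
The closure contains neither all of Schema1 = {AD} nor all of Schema2 = {ABC}, so the common attributes are not a superkey of either fragment. The join is lossy.

No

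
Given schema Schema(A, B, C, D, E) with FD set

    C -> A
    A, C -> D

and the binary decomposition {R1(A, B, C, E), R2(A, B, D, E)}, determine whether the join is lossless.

Common attributes: R1 ∩ R2 = {A, B, E}.
No dependency enlarges {A, B, E}, so (A, B, E)⁺ = {A, B, E}.
The closure contains neither all of R1 = {A, B, C, E} nor all of R2 = {A, B, D, E}, so the common attributes are not a superkey of either fragment. The join is lossy.

No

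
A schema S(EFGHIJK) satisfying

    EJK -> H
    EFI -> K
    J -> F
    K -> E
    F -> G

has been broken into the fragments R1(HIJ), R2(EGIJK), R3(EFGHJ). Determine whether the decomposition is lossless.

No

Chase test. Columns are EFGHIJK; row i has aⱼ where attribute j ∈ Ri, else bᵢⱼ.
Initial tableau (one row per fragment):
  row 1: b11 b12 b13 a4 a5 a6 b17
  row 2: a1 b22 a3 b24 a5 a6 a7
  row 3: a1 a2 a3 a4 b35 a6 b37
Rows 1 and 2 agree on J; apply J→F and equate their F entries.
Rows 1 and 3 agree on J; apply J→F and equate their F entries.
Rows 1 and 2 agree on F; apply F→G and equate their G entries.
No row becomes fully distinguished — the join is lossy.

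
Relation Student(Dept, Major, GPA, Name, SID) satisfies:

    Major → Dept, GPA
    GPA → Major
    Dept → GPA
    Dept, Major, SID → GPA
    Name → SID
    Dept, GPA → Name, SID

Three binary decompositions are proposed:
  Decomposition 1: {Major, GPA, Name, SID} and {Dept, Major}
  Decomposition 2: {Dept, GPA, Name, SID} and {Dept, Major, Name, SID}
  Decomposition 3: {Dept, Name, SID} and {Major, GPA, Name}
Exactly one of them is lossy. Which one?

Decomposition 3

Decomposition 1: common = {Major}, closure = {Dept, Major, GPA, Name, SID} → lossless.
Decomposition 2: common = {Dept, Name, SID}, closure = {Dept, Major, GPA, Name, SID} → lossless.
Decomposition 3: common = {Name}, closure = {Name, SID} → lossy.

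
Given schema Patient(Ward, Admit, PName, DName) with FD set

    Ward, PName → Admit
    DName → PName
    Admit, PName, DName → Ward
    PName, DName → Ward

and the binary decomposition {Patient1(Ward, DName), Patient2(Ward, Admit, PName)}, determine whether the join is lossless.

No

Common attributes: Patient1 ∩ Patient2 = {Ward}.
No dependency enlarges {Ward}, so (Ward)⁺ = {Ward}.
The closure contains neither all of Patient1 = {Ward, DName} nor all of Patient2 = {Ward, Admit, PName}, so the common attributes are not a superkey of either fragment. The join is lossy.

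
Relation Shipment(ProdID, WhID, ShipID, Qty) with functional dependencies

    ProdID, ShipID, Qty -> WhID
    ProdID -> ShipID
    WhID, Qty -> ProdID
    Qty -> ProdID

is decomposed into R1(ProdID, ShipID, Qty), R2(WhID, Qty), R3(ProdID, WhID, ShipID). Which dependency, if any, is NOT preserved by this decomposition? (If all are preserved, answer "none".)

none

ProdID, ShipID, Qty → WhID: restricted closure across fragments reaches WhID.
ProdID → ShipID lies within R1.
WhID, Qty → ProdID: restricted closure across fragments reaches ProdID.
Qty → ProdID lies within R1.
Every dependency is enforceable on the fragments, so the decomposition is dependency-preserving.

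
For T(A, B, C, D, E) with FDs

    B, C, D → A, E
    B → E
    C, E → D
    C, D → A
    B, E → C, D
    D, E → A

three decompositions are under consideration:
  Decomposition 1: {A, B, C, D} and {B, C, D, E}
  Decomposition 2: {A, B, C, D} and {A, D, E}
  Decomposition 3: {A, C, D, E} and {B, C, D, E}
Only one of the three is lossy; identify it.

Decomposition 1: common = {B, C, D}, closure = {A, B, C, D, E} → lossless.
Decomposition 2: common = {A, D}, closure = {A, D} → lossy.
Decomposition 3: common = {C, D, E}, closure = {A, C, D, E} → lossless.

Decomposition 2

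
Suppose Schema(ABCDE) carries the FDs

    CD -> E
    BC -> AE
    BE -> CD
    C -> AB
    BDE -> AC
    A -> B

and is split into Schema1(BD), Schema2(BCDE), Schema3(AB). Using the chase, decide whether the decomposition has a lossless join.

Chase test. Columns are ABCDE; row i has aⱼ where attribute j ∈ Schemai, else bᵢⱼ.
Initial tableau (one row per fragment):
  row 1: b11 a2 b13 a4 b15
  row 2: b21 a2 a3 a4 a5
  row 3: a1 a2 b33 b34 b35
No row becomes fully distinguished — the join is lossy.

No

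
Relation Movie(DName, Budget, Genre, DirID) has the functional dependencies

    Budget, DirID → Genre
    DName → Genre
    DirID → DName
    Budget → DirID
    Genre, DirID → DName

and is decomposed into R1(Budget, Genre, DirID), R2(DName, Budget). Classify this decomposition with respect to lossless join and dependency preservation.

lossless but not dependency-preserving

Lossless test: (Budget)⁺ = {DName, Budget, Genre, DirID}, which contains all of one fragment — lossless.
Dependency preservation: the restricted closure of {DName} across the fragments never reaches {Genre}, so DName → Genre cannot be enforced without a join — not preserved.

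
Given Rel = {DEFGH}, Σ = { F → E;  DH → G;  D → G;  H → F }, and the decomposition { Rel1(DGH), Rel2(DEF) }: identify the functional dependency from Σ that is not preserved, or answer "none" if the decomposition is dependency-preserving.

Check H → F: no single fragment contains all of {FH}, and the restricted closure of {H} across the fragments never reaches {F}.
F → E is preserved.
DH → G is preserved.
D → G is preserved.

H → F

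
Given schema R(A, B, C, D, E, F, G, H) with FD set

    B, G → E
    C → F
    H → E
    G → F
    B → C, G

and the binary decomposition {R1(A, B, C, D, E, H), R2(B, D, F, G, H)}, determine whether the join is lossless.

Common attributes: R1 ∩ R2 = {B, D, H}.
Closure of {B, D, H}: H → E applies, adding E; B → C, G applies, adding C, G; C → F applies, adding F. So (B, D, H)⁺ = {B, C, D, E, F, G, H}.
This closure contains every attribute of R2, so R1 ∩ R2 → R2. The join is lossless.

Yes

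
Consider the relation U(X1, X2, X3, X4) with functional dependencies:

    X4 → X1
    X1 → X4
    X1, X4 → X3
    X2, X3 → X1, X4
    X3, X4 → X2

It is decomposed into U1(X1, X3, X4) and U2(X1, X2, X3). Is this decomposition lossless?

Common attributes: U1 ∩ U2 = {X1, X3}.
Closure of {X1, X3}: X1 → X4 applies, adding X4; X3, X4 → X2 applies, adding X2. So (X1, X3)⁺ = {X1, X2, X3, X4}.
This closure contains every attribute of U1, so U1 ∩ U2 → U1. The join is lossless.

Yes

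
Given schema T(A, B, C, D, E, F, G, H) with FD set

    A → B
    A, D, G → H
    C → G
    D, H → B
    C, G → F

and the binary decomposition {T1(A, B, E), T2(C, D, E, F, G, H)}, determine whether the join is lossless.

No

Common attributes: T1 ∩ T2 = {E}.
No dependency enlarges {E}, so (E)⁺ = {E}.
The closure contains neither all of T1 = {A, B, E} nor all of T2 = {C, D, E, F, G, H}, so the common attributes are not a superkey of either fragment. The join is lossy.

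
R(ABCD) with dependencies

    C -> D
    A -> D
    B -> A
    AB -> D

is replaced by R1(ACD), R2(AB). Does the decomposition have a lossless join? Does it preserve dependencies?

lossy but dependency-preserving

Lossless test: (A)⁺ = {AD}, which is a superkey of neither fragment — lossy.
Dependency preservation: AB → D is not contained in any single fragment, but the restricted closure of its left-hand side across the fragments still reaches the right-hand side; the remaining FDs each lie inside some fragment. All dependencies are preserved.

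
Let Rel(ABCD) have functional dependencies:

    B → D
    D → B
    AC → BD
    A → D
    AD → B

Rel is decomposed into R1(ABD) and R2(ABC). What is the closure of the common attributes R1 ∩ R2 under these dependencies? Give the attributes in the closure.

R1 ∩ R2 = {AB}.
B → D applies, adding D
Closure: {ABD}.

ABD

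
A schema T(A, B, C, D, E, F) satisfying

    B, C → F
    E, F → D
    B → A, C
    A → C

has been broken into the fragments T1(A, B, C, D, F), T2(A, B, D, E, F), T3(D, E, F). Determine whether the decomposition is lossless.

Yes

Chase test. Columns are A, B, C, D, E, F; row i has aⱼ where attribute j ∈ Ti, else bᵢⱼ.
Initial tableau (one row per fragment):
  row 1: a1 a2 a3 a4 b15 a6
  row 2: a1 a2 b23 a4 a5 a6
  row 3: b31 b32 b33 a4 a5 a6
Rows 1 and 2 agree on B; apply B→A, C and equate their A, C entries.
Row 2 is now all distinguished symbols — the join is lossless.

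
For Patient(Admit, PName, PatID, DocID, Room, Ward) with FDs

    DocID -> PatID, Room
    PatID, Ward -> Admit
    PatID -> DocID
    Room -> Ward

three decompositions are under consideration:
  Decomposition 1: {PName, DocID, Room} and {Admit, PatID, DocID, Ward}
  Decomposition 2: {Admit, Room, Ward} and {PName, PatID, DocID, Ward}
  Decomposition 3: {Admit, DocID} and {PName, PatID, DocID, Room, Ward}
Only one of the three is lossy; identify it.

Decomposition 1: common = {DocID}, closure = {Admit, PatID, DocID, Room, Ward} → lossless.
Decomposition 2: common = {Ward}, closure = {Ward} → lossy.
Decomposition 3: common = {DocID}, closure = {Admit, PatID, DocID, Room, Ward} → lossless.

Decomposition 2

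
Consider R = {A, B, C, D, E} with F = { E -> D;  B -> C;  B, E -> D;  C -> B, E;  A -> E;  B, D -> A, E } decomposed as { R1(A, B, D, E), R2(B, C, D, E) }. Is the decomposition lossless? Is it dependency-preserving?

Lossless test: (B, D, E)⁺ = {A, B, C, D, E}, which contains all of one fragment — lossless.
Dependency preservation: every FD's attributes lie within a single fragment, so each can be enforced locally — preserved.

lossless and dependency-preserving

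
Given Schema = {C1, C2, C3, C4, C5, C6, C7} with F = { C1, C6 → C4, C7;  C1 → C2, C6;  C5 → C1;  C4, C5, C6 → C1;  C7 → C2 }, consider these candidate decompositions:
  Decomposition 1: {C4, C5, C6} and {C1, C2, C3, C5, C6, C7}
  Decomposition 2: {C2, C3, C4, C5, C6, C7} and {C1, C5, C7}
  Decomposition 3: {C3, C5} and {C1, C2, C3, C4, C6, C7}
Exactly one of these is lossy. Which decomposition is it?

Decomposition 3

Decomposition 1: common = {C5, C6}, closure = {C1, C2, C4, C5, C6, C7} → lossless.
Decomposition 2: common = {C5, C7}, closure = {C1, C2, C4, C5, C6, C7} → lossless.
Decomposition 3: common = {C3}, closure = {C3} → lossy.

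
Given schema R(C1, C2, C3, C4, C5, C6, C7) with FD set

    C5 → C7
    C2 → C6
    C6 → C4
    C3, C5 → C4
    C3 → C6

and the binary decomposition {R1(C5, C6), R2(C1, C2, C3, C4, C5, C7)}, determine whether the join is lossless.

No

Common attributes: R1 ∩ R2 = {C5}.
Closure of {C5}: C5 → C7 applies, adding C7. So (C5)⁺ = {C5, C7}.
The closure contains neither all of R1 = {C5, C6} nor all of R2 = {C1, C2, C3, C4, C5, C7}, so the common attributes are not a superkey of either fragment. The join is lossy.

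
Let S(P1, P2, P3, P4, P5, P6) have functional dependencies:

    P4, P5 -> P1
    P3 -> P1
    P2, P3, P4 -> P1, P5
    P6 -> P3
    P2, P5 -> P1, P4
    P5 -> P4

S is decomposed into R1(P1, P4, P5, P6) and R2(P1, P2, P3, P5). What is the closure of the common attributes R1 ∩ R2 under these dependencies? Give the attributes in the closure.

R1 ∩ R2 = {P1, P5}.
P5 → P4 applies, adding P4
Closure: {P1, P4, P5}.

P1, P4, P5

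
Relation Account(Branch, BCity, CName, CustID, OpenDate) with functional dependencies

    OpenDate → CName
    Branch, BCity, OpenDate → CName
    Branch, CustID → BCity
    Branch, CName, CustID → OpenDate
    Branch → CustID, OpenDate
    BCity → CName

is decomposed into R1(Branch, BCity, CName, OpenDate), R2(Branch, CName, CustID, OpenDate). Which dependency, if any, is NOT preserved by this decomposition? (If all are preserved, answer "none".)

none

OpenDate → CName lies within R1.
Branch, BCity, OpenDate → CName lies within R1.
Branch, CustID → BCity: restricted closure across fragments reaches BCity.
Branch, CName, CustID → OpenDate lies within R2.
Branch → CustID, OpenDate lies within R2.
BCity → CName lies within R1.
Every dependency is enforceable on the fragments, so the decomposition is dependency-preserving.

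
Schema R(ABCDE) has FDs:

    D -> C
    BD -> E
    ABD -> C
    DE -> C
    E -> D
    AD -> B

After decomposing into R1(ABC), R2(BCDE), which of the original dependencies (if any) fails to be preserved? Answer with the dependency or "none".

Check AD → B: no single fragment contains all of {ABD}, and the restricted closure of {AD} across the fragments never reaches {B}.
D → C is preserved.
BD → E is preserved.
ABD → C is preserved.
DE → C is preserved.
E → D is preserved.

AD -> B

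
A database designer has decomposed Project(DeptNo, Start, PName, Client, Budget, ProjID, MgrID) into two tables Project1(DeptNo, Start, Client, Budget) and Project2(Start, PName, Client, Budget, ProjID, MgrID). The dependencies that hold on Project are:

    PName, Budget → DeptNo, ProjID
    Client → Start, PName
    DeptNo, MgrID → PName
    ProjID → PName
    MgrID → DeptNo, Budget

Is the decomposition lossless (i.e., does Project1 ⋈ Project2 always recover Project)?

Yes

Common attributes: Project1 ∩ Project2 = {Start, Client, Budget}.
Closure of {Start, Client, Budget}: Client → Start, PName applies, adding PName; PName, Budget → DeptNo, ProjID applies, adding DeptNo, ProjID. So (Start, Client, Budget)⁺ = {DeptNo, Start, PName, Client, Budget, ProjID}.
This closure contains every attribute of Project1, so Project1 ∩ Project2 → Project1. The join is lossless.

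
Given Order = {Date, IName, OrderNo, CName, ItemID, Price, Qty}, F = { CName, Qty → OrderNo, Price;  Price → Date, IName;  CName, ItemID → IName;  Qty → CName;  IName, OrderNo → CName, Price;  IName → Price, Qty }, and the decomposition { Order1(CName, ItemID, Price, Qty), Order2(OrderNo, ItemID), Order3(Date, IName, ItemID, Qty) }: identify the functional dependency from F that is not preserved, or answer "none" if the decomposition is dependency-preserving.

CName, Qty → OrderNo, Price

Check CName, Qty → OrderNo, Price: no single fragment contains all of {OrderNo, CName, Price, Qty}, and the restricted closure of {CName, Qty} across the fragments never reaches {OrderNo, Price}.
Price → Date, IName is preserved.
CName, ItemID → IName is preserved.
Qty → CName is preserved.
IName, OrderNo → CName, Price is preserved.
IName → Price, Qty is preserved.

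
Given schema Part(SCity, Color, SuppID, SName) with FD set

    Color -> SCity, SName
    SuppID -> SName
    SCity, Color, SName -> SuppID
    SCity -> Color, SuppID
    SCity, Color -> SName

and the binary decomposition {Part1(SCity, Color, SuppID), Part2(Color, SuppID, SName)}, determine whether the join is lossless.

Common attributes: Part1 ∩ Part2 = {Color, SuppID}.
Closure of {Color, SuppID}: Color → SCity, SName applies, adding SCity, SName. So (Color, SuppID)⁺ = {SCity, Color, SuppID, SName}.
This closure contains every attribute of Part1, so Part1 ∩ Part2 → Part1. The join is lossless.

Yes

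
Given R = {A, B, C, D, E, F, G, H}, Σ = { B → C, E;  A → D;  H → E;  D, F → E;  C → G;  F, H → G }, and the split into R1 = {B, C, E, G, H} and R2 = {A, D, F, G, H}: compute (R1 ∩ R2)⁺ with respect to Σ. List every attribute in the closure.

E, G, H

R1 ∩ R2 = {G, H}.
H → E applies, adding E
Closure: {E, G, H}.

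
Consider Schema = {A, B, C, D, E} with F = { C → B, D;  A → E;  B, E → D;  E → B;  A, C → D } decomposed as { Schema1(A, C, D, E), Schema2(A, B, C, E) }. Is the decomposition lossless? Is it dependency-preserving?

lossless and dependency-preserving

Lossless test: (A, C, E)⁺ = {A, B, C, D, E}, which contains all of one fragment — lossless.
Dependency preservation: C → B, D; B, E → D are not contained in any single fragment, but the restricted closure of each left-hand side across the fragments still reaches the right-hand side; the remaining FDs each lie inside some fragment. All dependencies are preserved.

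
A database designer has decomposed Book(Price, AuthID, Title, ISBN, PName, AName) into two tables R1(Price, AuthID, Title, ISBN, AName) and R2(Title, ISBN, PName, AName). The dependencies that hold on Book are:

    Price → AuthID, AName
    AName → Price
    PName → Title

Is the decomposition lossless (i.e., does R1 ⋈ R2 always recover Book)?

Yes

Common attributes: R1 ∩ R2 = {Title, ISBN, AName}.
Closure of {Title, ISBN, AName}: AName → Price applies, adding Price; Price → AuthID, AName applies, adding AuthID. So (Title, ISBN, AName)⁺ = {Price, AuthID, Title, ISBN, AName}.
This closure contains every attribute of R1, so R1 ∩ R2 → R1. The join is lossless.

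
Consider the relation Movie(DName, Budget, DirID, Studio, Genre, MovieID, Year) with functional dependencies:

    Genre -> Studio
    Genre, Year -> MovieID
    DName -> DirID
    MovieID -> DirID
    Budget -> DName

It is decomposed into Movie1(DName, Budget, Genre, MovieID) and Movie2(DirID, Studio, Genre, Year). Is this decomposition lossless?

No

Common attributes: Movie1 ∩ Movie2 = {Genre}.
Closure of {Genre}: Genre → Studio applies, adding Studio. So (Genre)⁺ = {Studio, Genre}.
The closure contains neither all of Movie1 = {DName, Budget, Genre, MovieID} nor all of Movie2 = {DirID, Studio, Genre, Year}, so the common attributes are not a superkey of either fragment. The join is lossy.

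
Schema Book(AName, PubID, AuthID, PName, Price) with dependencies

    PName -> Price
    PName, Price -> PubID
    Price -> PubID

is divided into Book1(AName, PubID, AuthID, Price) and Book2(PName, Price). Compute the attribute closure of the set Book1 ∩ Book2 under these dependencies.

PubID, Price

Book1 ∩ Book2 = {Price}.
Price → PubID applies, adding PubID
Closure: {PubID, Price}.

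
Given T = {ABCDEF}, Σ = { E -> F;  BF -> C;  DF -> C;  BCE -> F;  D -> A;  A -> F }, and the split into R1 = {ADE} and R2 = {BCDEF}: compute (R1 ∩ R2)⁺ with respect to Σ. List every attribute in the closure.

ACDEF

R1 ∩ R2 = {DE}.
E → F applies, adding F
DF → C applies, adding C
D → A applies, adding A
Closure: {ACDEF}.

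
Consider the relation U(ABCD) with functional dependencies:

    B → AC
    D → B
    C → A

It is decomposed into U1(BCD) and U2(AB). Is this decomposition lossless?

Yes

Common attributes: U1 ∩ U2 = {B}.
Closure of {B}: B → AC applies, adding AC. So (B)⁺ = {ABC}.
This closure contains every attribute of U2, so U1 ∩ U2 → U2. The join is lossless.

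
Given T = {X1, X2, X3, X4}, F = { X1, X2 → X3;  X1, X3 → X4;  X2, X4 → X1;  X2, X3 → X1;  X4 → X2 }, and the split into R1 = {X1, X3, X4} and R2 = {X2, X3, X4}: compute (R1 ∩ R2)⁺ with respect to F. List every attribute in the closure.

X1, X2, X3, X4

R1 ∩ R2 = {X3, X4}.
X4 → X2 applies, adding X2
X2, X4 → X1 applies, adding X1
Closure: {X1, X2, X3, X4}.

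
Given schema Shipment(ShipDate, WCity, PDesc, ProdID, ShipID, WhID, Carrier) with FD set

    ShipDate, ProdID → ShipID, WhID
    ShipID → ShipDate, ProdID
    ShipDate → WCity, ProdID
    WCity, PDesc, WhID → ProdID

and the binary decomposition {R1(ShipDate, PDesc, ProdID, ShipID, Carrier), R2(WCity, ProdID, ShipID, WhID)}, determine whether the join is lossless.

Yes

Common attributes: R1 ∩ R2 = {ProdID, ShipID}.
Closure of {ProdID, ShipID}: ShipID → ShipDate, ProdID applies, adding ShipDate; ShipDate → WCity, ProdID applies, adding WCity; ShipDate, ProdID → ShipID, WhID applies, adding WhID. So (ProdID, ShipID)⁺ = {ShipDate, WCity, ProdID, ShipID, WhID}.
This closure contains every attribute of R2, so R1 ∩ R2 → R2. The join is lossless.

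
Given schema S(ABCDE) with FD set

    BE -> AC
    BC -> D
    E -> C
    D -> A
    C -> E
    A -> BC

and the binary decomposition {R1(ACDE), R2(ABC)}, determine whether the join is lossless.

Common attributes: R1 ∩ R2 = {AC}.
Closure of {AC}: C → E applies, adding E; A → BC applies, adding B; BC → D applies, adding D. So (AC)⁺ = {ABCDE}.
This closure contains every attribute of R1, so R1 ∩ R2 → R1. The join is lossless.

Yes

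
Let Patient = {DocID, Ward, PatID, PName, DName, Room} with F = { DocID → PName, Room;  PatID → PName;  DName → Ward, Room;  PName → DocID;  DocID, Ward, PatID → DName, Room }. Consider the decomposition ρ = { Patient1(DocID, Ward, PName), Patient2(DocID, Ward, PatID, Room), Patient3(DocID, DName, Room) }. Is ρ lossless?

Chase test. Columns are DocID, Ward, PatID, PName, DName, Room; row i has aⱼ where attribute j ∈ Patienti, else bᵢⱼ.
Initial tableau (one row per fragment):
  row 1: a1 a2 b13 a4 b15 b16
  row 2: a1 a2 a3 b24 b25 a6
  row 3: a1 b32 b33 b34 a5 a6
Rows 1 and 2 agree on DocID; apply DocID→PName, Room and equate their PName, Room entries.
Rows 1 and 3 agree on DocID; apply DocID→PName, Room and equate their PName, Room entries.
No row becomes fully distinguished — the join is lossy.

No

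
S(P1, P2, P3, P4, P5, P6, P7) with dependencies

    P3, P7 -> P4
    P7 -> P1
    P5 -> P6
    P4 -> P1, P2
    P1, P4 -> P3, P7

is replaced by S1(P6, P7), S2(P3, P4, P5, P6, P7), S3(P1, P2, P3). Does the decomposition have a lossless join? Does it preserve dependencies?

Lossless test (chase): Rows 1 and 2 agree on P7; apply P7→P1 and equate their P1 entries. No row becomes fully distinguished — the join is lossy.
Dependency preservation: the restricted closure of {P7} across the fragments never reaches {P1}, so P7 → P1 cannot be enforced without a join — not preserved.

lossy and not dependency-preserving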